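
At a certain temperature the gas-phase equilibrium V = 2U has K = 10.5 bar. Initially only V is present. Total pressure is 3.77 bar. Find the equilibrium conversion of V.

X = 0.641

Let X = conversion of V (basis 1 mol V); extent of reaction ξ = X.
Mole table: n_V = 1 − X; n_U = 2X.
Summing: n_T = 1 + X.
y_i = n_i/n_T, p_i = y_i·P. K = p_U^2 / (p_V).
Substituting and setting equal to 10.5 bar gives a polynomial in X; the root in (0,1) is X = 0.641.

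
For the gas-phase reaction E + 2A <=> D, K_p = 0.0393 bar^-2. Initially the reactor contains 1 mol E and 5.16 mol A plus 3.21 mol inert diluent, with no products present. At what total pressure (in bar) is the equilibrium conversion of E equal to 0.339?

Take 1 mol E as basis and let X be its fractional conversion, so ξ = X.
Mole table: n_E = 1 − X; n_A = 5.16 − 2X; n_D = X; n_I = 3.21 (inert).
Total moles n_T = 9.37 − 2X.
K_p = p_D / (p_E p_A^2) with p_i = (n_i/n_T)·P.
At X = 0.339: the mole-fraction product g(X) = Π y_i^ν_i = 1.929. Since K_p = g(X)·P^{-2}, P = (g/K_p)^(1/2) = (1.929/0.0393)^(1/2) = 7.01 bar.

P = 7.01 bar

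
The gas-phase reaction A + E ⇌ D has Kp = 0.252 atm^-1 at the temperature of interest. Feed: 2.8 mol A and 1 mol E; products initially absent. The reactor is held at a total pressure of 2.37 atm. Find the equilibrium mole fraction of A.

y_A = 0.714

Let X = conversion of E (basis 1 mol E); extent of reaction ξ = X.
At extent ξ: n_A = 2.8 − X; n_E = 1 − X; n_D = X.
Total moles n_T = 3.8 − X.
Mole fractions y_i = n_i/n_T; Kp = p_D / (p_A p_E) with p_i = y_i·P.
Setting this equal to 0.252 atm^-1 and taking the physical root (0 < X < 1) gives X = 0.299.
Then n_A = 2.5, n_T = 3.5, so y_A = 0.714.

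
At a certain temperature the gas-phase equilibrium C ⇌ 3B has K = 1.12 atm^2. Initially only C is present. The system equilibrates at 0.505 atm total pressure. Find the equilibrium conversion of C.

Basis: 1 mol C initially; let X = conversion of C. Extent ξ = X.
Species balance: n_C = 1 − X; n_B = 3X.
Summing: n_T = 1 + 2X.
y_i = n_i/n_T, p_i = y_i·P. K = p_B^3 / (p_C).
Setting this equal to 1.12 atm^2 and taking the physical root (0 < X < 1) gives X = 0.666.

X = 0.666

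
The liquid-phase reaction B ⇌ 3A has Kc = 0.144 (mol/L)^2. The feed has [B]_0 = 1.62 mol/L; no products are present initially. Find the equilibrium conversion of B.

Let X = conversion of B; extent ξ = 1.62·X mol/L.
Concentrations: [B] = 1.62 − 1.62X; [A] = 4.86X.
Kc = [A]^3 / ([B]).
Setting equal to 0.144 and solving for X on (0,1) gives X = 0.121.

X = 0.121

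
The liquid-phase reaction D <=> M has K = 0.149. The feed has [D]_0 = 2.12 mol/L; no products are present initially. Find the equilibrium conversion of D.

Let X = conversion of D; extent ξ = 2.12·X mol/L.
Concentrations: [D] = 2.12 − 2.12X; [M] = 2.12X.
K = [M] / ([D]).
Solving K = 0.149 for X ∈ (0,1): X = 0.130.

X = 0.130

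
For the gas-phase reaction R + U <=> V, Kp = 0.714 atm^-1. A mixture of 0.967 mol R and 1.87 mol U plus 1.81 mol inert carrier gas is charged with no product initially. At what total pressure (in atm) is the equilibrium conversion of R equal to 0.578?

Let X = conversion of R (basis 0.967 mol R); extent of reaction ξ = 0.967X.
Moles: n_R = 0.967 − 0.967X; n_U = 1.87 − 0.967X; n_V = 0.967X; n_I = 1.81 (inert).
Summing: n_T = 4.65 − 0.967X.
Kp = p_V / (p_R p_U) with p_i = (n_i/n_T)·P.
At X = 0.578: the mole-fraction product g(X) = Π y_i^ν_i = 4.271. Since Kp = g(X)·P^{-1}, P = (g/Kp)^(1/1) = (4.271/0.714)^(1/1) = 5.98 atm.

P = 5.98 atm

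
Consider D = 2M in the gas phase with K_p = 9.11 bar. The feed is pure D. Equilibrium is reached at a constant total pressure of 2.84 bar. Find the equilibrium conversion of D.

X = 0.667

Take 1 mol D as basis and let X be its fractional conversion, so ξ = X.
Mole table: n_D = 1 − X; n_M = 2X.
Total moles n_T = 1 + X.
Mole fractions y_i = n_i/n_T; K_p = p_M^2 / (p_D) with p_i = y_i·P.
Equating to 9.11 bar and solving on 0 < X < 1: X = 0.667.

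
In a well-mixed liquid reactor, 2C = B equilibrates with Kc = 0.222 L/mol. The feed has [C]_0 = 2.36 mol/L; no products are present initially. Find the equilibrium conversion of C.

X = 0.390

Let X = conversion of C; extent ξ = 2.36X/2 mol/L.
Concentrations: [C] = 2.36 − 2.36X; [B] = 1.18X.
Kc = [B] / ([C]^2).
This equals 0.222 at X = 0.390 (the root in 0 < X < 1).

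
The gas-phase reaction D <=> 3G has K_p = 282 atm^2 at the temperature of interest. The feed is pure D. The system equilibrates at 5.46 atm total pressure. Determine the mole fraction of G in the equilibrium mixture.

y_G = 0.918

Basis: 1 mol D initially; let X = conversion of D. Extent ξ = X.
Species balance: n_D = 1 − X; n_G = 3X.
n_T = Σnᵢ = 1 + 2X.
y_i = n_i/n_T, p_i = y_i·P. K_p = p_G^3 / (p_D).
Equating to 282 atm^2 and solving on 0 < X < 1: X = 0.789.
Then n_G = 2.37, n_T = 2.58, so y_G = 0.918.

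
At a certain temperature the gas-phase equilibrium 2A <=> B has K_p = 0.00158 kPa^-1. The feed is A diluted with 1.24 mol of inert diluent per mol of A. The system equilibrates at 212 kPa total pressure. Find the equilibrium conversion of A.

Take 1 mol A as basis and let X be its fractional conversion, so ξ = 0.5X.
At extent ξ: n_A = 1 − X; n_B = 0.5X; n_I = 1.24 (inert).
Total moles n_T = 2.24 − 0.5X.
With p_i = (n_i/n_T)P, K_p = p_B / (p_A^2).
Substituting and setting equal to 0.00158 kPa^-1 gives a polynomial in X; the root in (0,1) is X = 0.200.

X = 0.200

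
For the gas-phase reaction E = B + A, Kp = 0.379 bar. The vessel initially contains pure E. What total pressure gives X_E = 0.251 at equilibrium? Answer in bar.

Basis: 1 mol E initially; let X = conversion of E. Extent ξ = X.
Moles: n_E = 1 − X; n_B = X; n_A = X.
Total moles n_T = 1 + X.
Kp = p_B p_A / (p_E) with p_i = (n_i/n_T)·P.
At X = 0.251: the mole-fraction product g(X) = Π y_i^ν_i = 0.06724. Since Kp = g(X)·P^{1}, P = (Kp/g)^(1/1) = (0.379/0.06724)^(1/1) = 5.64 bar.

P = 5.64 bar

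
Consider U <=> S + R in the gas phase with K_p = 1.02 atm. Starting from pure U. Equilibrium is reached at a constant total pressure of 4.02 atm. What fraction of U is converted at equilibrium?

X = 0.450

Let X = conversion of U (basis 1 mol U); extent of reaction ξ = X.
Moles: n_U = 1 − X; n_S = X; n_R = X.
Summing: n_T = 1 + X.
y_i = n_i/n_T, p_i = y_i·P. K_p = p_S p_R / (p_U).
Setting this equal to 1.02 atm and taking the physical root (0 < X < 1) gives X = 0.450.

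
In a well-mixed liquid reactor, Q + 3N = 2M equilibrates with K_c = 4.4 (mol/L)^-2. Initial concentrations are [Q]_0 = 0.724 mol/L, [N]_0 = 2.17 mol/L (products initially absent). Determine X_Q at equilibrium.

X = 0.607

Let X = conversion of Q; extent ξ = 0.724·X mol/L.
Concentrations: [Q] = 0.724 − 0.724X; [N] = 2.17 − 2.17X; [M] = 1.45X.
K_c = [M]^2 / ([Q] [N]^3).
Equating to 4.4 (mol/L)^-2: the physical root is X = 0.607.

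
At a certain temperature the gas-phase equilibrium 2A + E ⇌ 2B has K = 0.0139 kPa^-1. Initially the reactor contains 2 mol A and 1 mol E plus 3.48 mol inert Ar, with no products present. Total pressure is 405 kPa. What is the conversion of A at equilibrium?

Take 2 mol A as basis and let X be its fractional conversion, so ξ = X.
At extent ξ: n_A = 2 − 2X; n_E = 1 − X; n_B = 2X; n_I = 3.48 (inert).
n_T = Σnᵢ = 6.48 − X.
y_i = n_i/n_T, p_i = y_i·P. K = p_B^2 / (p_A^2 p_E).
Equating to 0.0139 kPa^-1 and solving on 0 < X < 1: X = 0.423.

X = 0.423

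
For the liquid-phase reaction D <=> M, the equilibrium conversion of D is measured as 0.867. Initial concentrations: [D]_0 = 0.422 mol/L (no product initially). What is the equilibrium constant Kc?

Let X = conversion of D.
Concentrations: [D] = 0.422 − 0.422X; [M] = 0.422X.
At X = 0.867: [D] = 0.0561, [M] = 0.366.
Kc = [M] / ([D]) = 6.52.

Kc = 6.52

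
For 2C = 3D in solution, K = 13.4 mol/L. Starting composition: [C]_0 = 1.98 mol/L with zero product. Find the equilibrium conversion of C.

X = 0.639

Let X = conversion of C; extent ξ = 1.98X/2 mol/L.
Concentrations: [C] = 1.98 − 1.98X; [D] = 2.97X.
K = [D]^3 / ([C]^2).
Setting equal to 13.4 and solving for X on (0,1) gives X = 0.639.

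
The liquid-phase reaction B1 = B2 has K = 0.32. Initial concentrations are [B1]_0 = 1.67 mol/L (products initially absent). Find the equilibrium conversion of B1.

X = 0.242

Let X = conversion of B1; extent ξ = 1.67·X mol/L.
Concentrations: [B1] = 1.67 − 1.67X; [B2] = 1.67X.
K = [B2] / ([B1]).
Setting equal to 0.32 and solving for X on (0,1) gives X = 0.242.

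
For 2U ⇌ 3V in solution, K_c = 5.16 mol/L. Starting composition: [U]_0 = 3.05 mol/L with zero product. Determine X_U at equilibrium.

X = 0.500

Let X = conversion of U; extent ξ = 3.05X/2 mol/L.
Concentrations: [U] = 3.05 − 3.05X; [V] = 4.57X.
K_c = [V]^3 / ([U]^2).
Equating to 5.16 mol/L: the physical root is X = 0.500.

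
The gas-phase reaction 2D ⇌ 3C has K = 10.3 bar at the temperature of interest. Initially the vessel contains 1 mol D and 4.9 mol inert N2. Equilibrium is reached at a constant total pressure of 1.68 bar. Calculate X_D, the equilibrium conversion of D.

X = 0.792

Let X = conversion of D (basis 1 mol D); extent of reaction ξ = 0.5X.
Mole table: n_D = 1 − X; n_C = 1.5X; n_I = 4.9 (inert).
Total moles n_T = 5.9 + 0.5X.
y_i = n_i/n_T, p_i = y_i·P. K = p_C^3 / (p_D^2).
Substituting and setting equal to 10.3 bar gives a polynomial in X; the root in (0,1) is X = 0.792.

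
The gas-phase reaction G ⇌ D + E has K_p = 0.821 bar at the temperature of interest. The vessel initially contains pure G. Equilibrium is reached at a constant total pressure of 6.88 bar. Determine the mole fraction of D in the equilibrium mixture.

Basis: 1 mol G initially; let X = conversion of G. Extent ξ = X.
At extent ξ: n_G = 1 − X; n_D = X; n_E = X.
n_T = Σnᵢ = 1 + X.
y_i = n_i/n_T, p_i = y_i·P. K_p = p_D p_E / (p_G).
Equating to 0.821 bar and solving on 0 < X < 1: X = 0.327.
Then n_D = 0.327, n_T = 1.33, so y_D = 0.246.

y_D = 0.246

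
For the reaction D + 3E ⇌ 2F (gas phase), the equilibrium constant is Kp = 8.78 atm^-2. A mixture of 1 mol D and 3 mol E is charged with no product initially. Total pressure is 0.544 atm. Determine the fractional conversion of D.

Basis: 1 mol D initially; let X = conversion of D. Extent ξ = X.
Species balance: n_D = 1 − X; n_E = 3 − 3X; n_F = 2X.
Total moles n_T = 4 − 2X.
Mole fractions y_i = n_i/n_T; Kp = p_F^2 / (p_D p_E^3) with p_i = y_i·P.
Equating to 8.78 atm^-2 and solving on 0 < X < 1: X = 0.431.

X = 0.431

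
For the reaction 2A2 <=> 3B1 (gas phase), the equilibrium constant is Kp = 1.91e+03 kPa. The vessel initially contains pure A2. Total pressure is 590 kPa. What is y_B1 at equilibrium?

Take 1 mol A2 as basis and let X be its fractional conversion, so ξ = 0.5X.
Mole table: n_A2 = 1 − X; n_B1 = 1.5X.
Total moles n_T = 1 + 0.5X.
With p_i = (n_i/n_T)P, Kp = p_B1^3 / (p_A2^2).
Equating to 1.91e+03 kPa and solving on 0 < X < 1: X = 0.592.
Then n_B1 = 0.888, n_T = 1.3, so y_B1 = 0.685.

y_B1 = 0.685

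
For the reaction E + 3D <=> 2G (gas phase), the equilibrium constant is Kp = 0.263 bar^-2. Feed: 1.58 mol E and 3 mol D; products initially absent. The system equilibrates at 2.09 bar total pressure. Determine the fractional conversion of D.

X = 0.385

Let X = conversion of D (basis 3 mol D); extent of reaction ξ = X.
Mole table: n_E = 1.58 − X; n_D = 3 − 3X; n_G = 2X.
n_T = Σnᵢ = 4.58 − 2X.
y_i = n_i/n_T, p_i = y_i·P. Kp = p_G^2 / (p_E p_D^3).
Substituting and setting equal to 0.263 bar^-2 gives a polynomial in X; the root in (0,1) is X = 0.385.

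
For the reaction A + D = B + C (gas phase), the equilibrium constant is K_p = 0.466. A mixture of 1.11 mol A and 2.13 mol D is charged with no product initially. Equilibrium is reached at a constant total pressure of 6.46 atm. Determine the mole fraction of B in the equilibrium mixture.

Take 1.11 mol A as basis and let X be its fractional conversion, so ξ = 1.11X.
Moles: n_A = 1.11 − 1.11X; n_D = 2.13 − 1.11X; n_B = 1.11X; n_C = 1.11X.
Since Δν = 0, n_T = 3.24 throughout.
Mole fractions y_i = n_i/n_T; K_p = p_B p_C / (p_A p_D) with p_i = y_i·P.
This yields a degree-2 equation in X; solving on (0,1), X = 0.542.
Then n_B = 0.602, n_T = 3.24, so y_B = 0.186.

y_B = 0.186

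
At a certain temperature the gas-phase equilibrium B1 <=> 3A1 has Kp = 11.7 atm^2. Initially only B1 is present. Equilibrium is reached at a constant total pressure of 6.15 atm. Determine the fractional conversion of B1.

X = 0.271

Let X = conversion of B1 (basis 1 mol B1); extent of reaction ξ = X.
Moles: n_B1 = 1 − X; n_A1 = 3X.
Total moles n_T = 1 + 2X.
y_i = n_i/n_T, p_i = y_i·P. Kp = p_A1^3 / (p_B1).
This yields a degree-3 equation in X; solving on (0,1), X = 0.271.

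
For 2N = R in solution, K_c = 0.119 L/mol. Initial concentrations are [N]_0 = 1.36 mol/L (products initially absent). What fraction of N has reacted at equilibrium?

Let X = conversion of N; extent ξ = 1.36X/2 mol/L.
Concentrations: [N] = 1.36 − 1.36X; [R] = 0.68X.
K_c = [R] / ([N]^2).
Solving K_c = 0.119 for X ∈ (0,1): X = 0.205.

X = 0.205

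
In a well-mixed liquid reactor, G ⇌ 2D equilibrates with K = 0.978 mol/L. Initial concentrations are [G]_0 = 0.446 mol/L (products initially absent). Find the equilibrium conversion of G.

Let X = conversion of G; extent ξ = 0.446·X mol/L.
Concentrations: [G] = 0.446 − 0.446X; [D] = 0.892X.
K = [D]^2 / ([G]).
Setting equal to 0.978 and solving for X on (0,1) gives X = 0.515.

X = 0.515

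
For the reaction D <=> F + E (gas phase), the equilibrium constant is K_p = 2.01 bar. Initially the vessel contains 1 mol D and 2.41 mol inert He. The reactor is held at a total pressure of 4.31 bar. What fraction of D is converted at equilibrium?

X = 0.726

Let X = conversion of D (basis 1 mol D); extent of reaction ξ = X.
Moles: n_D = 1 − X; n_F = X; n_E = X; n_I = 2.41 (inert).
Summing: n_T = 3.41 + X.
y_i = n_i/n_T, p_i = y_i·P. K_p = p_F p_E / (p_D).
Setting this equal to 2.01 bar and taking the physical root (0 < X < 1) gives X = 0.726.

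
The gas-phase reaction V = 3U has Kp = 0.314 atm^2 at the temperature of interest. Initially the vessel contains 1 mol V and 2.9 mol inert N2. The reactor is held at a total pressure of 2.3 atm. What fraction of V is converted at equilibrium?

Basis: 1 mol V initially; let X = conversion of V. Extent ξ = X.
At extent ξ: n_V = 1 − X; n_U = 3X; n_I = 2.9 (inert).
n_T = Σnᵢ = 3.9 + 2X.
y_i = n_i/n_T, p_i = y_i·P. Kp = p_U^3 / (p_V).
This yields a degree-3 equation in X; solving on (0,1), X = 0.314.

X = 0.314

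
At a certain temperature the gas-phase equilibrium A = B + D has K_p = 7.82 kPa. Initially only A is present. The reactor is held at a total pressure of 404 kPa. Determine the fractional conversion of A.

Take 1 mol A as basis and let X be its fractional conversion, so ξ = X.
Moles: n_A = 1 − X; n_B = X; n_D = X.
Summing: n_T = 1 + X.
y_i = n_i/n_T, p_i = y_i·P. K_p = p_B p_D / (p_A).
This yields a degree-2 equation in X; solving on (0,1), X = 0.138.

X = 0.138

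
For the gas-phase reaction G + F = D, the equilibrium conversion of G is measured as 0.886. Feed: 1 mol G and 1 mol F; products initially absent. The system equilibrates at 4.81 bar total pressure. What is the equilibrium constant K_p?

Take 1 mol G as basis and let X be its fractional conversion, so ξ = X.
At extent ξ: n_G = 1 − X; n_F = 1 − X; n_D = X.
n_T = Σnᵢ = 2 − X.
At X = 0.886: n_G = 0.114, n_F = 0.114, n_D = 0.886, n_T = 1.11.
p_i = (n_i/n_T)·P. K_p = p_D / (p_G p_F) = 15.8 bar^-1.

K_p = 15.8 bar^-1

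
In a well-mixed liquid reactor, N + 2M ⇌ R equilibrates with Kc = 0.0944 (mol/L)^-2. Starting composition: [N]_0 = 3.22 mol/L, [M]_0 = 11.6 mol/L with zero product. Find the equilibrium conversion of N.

X = 0.798

Let X = conversion of N; extent ξ = 3.22·X mol/L.
Concentrations: [N] = 3.22 − 3.22X; [M] = 11.6 − 6.44X; [R] = 3.22X.
Kc = [R] / ([N] [M]^2).
Setting equal to 0.0944 and solving for X on (0,1) gives X = 0.798.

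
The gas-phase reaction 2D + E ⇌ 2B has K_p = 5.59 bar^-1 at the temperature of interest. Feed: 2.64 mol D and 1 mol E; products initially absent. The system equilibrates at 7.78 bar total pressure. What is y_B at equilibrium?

y_B = 0.584

Let X = conversion of E (basis 1 mol E); extent of reaction ξ = X.
Moles: n_D = 2.64 − 2X; n_E = 1 − X; n_B = 2X.
Summing: n_T = 3.64 − X.
Mole fractions y_i = n_i/n_T; K_p = p_B^2 / (p_D^2 p_E) with p_i = y_i·P.
Equating to 5.59 bar^-1 and solving on 0 < X < 1: X = 0.823.
Then n_B = 1.65, n_T = 2.82, so y_B = 0.584.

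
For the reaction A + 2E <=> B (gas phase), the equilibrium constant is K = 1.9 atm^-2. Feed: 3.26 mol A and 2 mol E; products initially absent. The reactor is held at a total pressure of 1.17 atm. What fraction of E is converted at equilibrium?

X = 0.456

Let X = conversion of E (basis 2 mol E); extent of reaction ξ = X.
Mole table: n_A = 3.26 − X; n_E = 2 − 2X; n_B = X.
Summing: n_T = 5.26 − 2X.
With p_i = (n_i/n_T)P, K = p_B / (p_A p_E^2).
Equating to 1.9 atm^-2 and solving on 0 < X < 1: X = 0.456.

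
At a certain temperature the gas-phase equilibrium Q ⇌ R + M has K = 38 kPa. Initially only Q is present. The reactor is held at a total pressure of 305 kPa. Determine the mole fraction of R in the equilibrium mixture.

Basis: 1 mol Q initially; let X = conversion of Q. Extent ξ = X.
At extent ξ: n_Q = 1 − X; n_R = X; n_M = X.
n_T = Σnᵢ = 1 + X.
With p_i = (n_i/n_T)P, K = p_R p_M / (p_Q).
Equating to 38 kPa and solving on 0 < X < 1: X = 0.333.
Then n_R = 0.333, n_T = 1.33, so y_R = 0.250.

y_R = 0.250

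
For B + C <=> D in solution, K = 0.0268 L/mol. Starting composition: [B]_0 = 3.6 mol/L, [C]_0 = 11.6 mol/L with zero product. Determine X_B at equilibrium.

Let X = conversion of B; extent ξ = 3.6·X mol/L.
Concentrations: [B] = 3.6 − 3.6X; [C] = 11.6 − 3.6X; [D] = 3.6X.
K = [D] / ([B] [C]).
This equals 0.0268 at X = 0.224 (the root in 0 < X < 1).

X = 0.224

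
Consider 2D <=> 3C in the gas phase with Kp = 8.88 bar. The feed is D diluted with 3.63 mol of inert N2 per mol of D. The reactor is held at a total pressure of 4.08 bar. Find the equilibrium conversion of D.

X = 0.684

Take 1 mol D as basis and let X be its fractional conversion, so ξ = 0.5X.
Moles: n_D = 1 − X; n_C = 1.5X; n_I = 3.63 (inert).
n_T = Σnᵢ = 4.63 + 0.5X.
Mole fractions y_i = n_i/n_T; Kp = p_C^3 / (p_D^2) with p_i = y_i·P.
Substituting and setting equal to 8.88 bar gives a polynomial in X; the root in (0,1) is X = 0.684.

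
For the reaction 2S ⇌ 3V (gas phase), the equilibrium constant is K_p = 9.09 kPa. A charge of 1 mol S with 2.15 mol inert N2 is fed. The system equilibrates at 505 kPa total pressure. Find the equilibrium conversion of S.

Take 1 mol S as basis and let X be its fractional conversion, so ξ = 0.5X.
Species balance: n_S = 1 − X; n_V = 1.5X; n_I = 2.15 (inert).
Summing: n_T = 3.15 + 0.5X.
Mole fractions y_i = n_i/n_T; K_p = p_V^3 / (p_S^2) with p_i = y_i·P.
This yields a degree-3 equation in X; solving on (0,1), X = 0.220.

X = 0.220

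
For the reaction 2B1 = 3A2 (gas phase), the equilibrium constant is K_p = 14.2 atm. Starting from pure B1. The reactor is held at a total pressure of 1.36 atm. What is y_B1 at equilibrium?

y_B1 = 0.215

Take 1 mol B1 as basis and let X be its fractional conversion, so ξ = 0.5X.
Moles: n_B1 = 1 − X; n_A2 = 1.5X.
Summing: n_T = 1 + 0.5X.
y_i = n_i/n_T, p_i = y_i·P. K_p = p_A2^3 / (p_B1^2).
Setting this equal to 14.2 atm and taking the physical root (0 < X < 1) gives X = 0.709.
Then n_B1 = 0.291, n_T = 1.35, so y_B1 = 0.215.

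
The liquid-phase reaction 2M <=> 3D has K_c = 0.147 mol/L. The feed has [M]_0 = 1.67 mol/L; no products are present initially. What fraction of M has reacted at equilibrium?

Let X = conversion of M; extent ξ = 1.67X/2 mol/L.
Concentrations: [M] = 1.67 − 1.67X; [D] = 2.5X.
K_c = [D]^3 / ([M]^2).
Equating to 0.147 mol/L: the physical root is X = 0.246.

X = 0.246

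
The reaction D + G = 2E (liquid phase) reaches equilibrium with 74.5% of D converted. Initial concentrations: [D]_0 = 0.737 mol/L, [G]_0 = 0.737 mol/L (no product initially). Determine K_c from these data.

K_c = 34.1

Let X = conversion of D.
Concentrations: [D] = 0.737 − 0.737X; [G] = 0.737 − 0.737X; [E] = 1.47X.
At X = 0.745: [D] = 0.188, [G] = 0.188, [E] = 1.1.
K_c = [E]^2 / ([D] [G]) = 34.1.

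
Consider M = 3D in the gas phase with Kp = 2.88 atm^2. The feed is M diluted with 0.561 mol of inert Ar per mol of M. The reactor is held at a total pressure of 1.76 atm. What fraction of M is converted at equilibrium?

Take 1 mol M as basis and let X be its fractional conversion, so ξ = X.
Moles: n_M = 1 − X; n_D = 3X; n_I = 0.561 (inert).
n_T = Σnᵢ = 1.56 + 2X.
With p_i = (n_i/n_T)P, Kp = p_D^3 / (p_M).
This yields a degree-3 equation in X; solving on (0,1), X = 0.484.

X = 0.484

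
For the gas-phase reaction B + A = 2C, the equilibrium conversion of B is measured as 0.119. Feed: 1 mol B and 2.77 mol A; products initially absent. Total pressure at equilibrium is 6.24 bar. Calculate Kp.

Kp = 0.0243

Let X = conversion of B (basis 1 mol B); extent of reaction ξ = X.
Species balance: n_B = 1 − X; n_A = 2.77 − X; n_C = 2X.
n_T stays at 3.77 (no change in mole number).
At X = 0.119: n_B = 0.881, n_A = 2.65, n_C = 0.238, n_T = 3.77.
p_i = (n_i/n_T)·P. Kp = p_C^2 / (p_B p_A) = 0.0243.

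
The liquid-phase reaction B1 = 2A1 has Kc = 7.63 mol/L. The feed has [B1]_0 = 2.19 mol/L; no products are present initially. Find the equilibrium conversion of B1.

X = 0.594

Let X = conversion of B1; extent ξ = 2.19·X mol/L.
Concentrations: [B1] = 2.19 − 2.19X; [A1] = 4.38X.
Kc = [A1]^2 / ([B1]).
Setting equal to 7.63 and solving for X on (0,1) gives X = 0.594.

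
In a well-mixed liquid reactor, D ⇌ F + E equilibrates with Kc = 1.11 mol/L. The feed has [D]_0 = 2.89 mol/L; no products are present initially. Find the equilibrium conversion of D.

X = 0.457

Let X = conversion of D; extent ξ = 2.89·X mol/L.
Concentrations: [D] = 2.89 − 2.89X; [F] = 2.89X; [E] = 2.89X.
Kc = [F] [E] / ([D]).
Solving Kc = 1.11 for X ∈ (0,1): X = 0.457.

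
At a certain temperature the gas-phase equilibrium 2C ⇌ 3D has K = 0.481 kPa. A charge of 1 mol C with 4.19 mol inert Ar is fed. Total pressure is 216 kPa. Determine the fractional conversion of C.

Basis: 1 mol C initially; let X = conversion of C. Extent ξ = 0.5X.
Species balance: n_C = 1 − X; n_D = 1.5X; n_I = 4.19 (inert).
n_T = Σnᵢ = 5.19 + 0.5X.
With p_i = (n_i/n_T)P, K = p_D^3 / (p_C^2).
Equating to 0.481 kPa and solving on 0 < X < 1: X = 0.137.

X = 0.137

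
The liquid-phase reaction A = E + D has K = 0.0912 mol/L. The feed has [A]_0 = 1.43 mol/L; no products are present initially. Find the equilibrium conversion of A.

Let X = conversion of A; extent ξ = 1.43·X mol/L.
Concentrations: [A] = 1.43 − 1.43X; [E] = 1.43X; [D] = 1.43X.
K = [E] [D] / ([A]).
Equating to 0.0912 mol/L: the physical root is X = 0.223.

X = 0.223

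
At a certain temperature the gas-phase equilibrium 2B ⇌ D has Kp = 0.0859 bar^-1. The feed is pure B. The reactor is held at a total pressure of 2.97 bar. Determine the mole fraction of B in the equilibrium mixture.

Basis: 1 mol B initially; let X = conversion of B. Extent ξ = 0.5X.
Species balance: n_B = 1 − X; n_D = 0.5X.
Summing: n_T = 1 − 0.5X.
y_i = n_i/n_T, p_i = y_i·P. Kp = p_D / (p_B^2).
Substituting and setting equal to 0.0859 bar^-1 gives a polynomial in X; the root in (0,1) is X = 0.296.
Then n_B = 0.704, n_T = 0.852, so y_B = 0.826.

y_B = 0.826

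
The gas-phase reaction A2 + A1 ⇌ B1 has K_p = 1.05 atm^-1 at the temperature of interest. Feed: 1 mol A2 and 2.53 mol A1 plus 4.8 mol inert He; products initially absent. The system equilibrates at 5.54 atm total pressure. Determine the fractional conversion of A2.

Take 1 mol A2 as basis and let X be its fractional conversion, so ξ = X.
Moles: n_A2 = 1 − X; n_A1 = 2.53 − X; n_B1 = X; n_I = 4.8 (inert).
n_T = Σnᵢ = 8.33 − X.
Mole fractions y_i = n_i/n_T; K_p = p_B1 / (p_A2 p_A1) with p_i = y_i·P.
Substituting and setting equal to 1.05 atm^-1 gives a polynomial in X; the root in (0,1) is X = 0.593.

X = 0.593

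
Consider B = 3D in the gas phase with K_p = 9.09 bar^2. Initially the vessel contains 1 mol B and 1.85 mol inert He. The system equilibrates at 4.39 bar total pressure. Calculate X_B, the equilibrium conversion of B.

Let X = conversion of B (basis 1 mol B); extent of reaction ξ = X.
At extent ξ: n_B = 1 − X; n_D = 3X; n_I = 1.85 (inert).
Summing: n_T = 2.85 + 2X.
Mole fractions y_i = n_i/n_T; K_p = p_D^3 / (p_B) with p_i = y_i·P.
Equating to 9.09 bar^2 and solving on 0 < X < 1: X = 0.505.

X = 0.505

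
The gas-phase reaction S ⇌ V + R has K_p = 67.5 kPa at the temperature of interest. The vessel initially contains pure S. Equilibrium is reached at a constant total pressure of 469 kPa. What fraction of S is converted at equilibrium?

X = 0.355

Let X = conversion of S (basis 1 mol S); extent of reaction ξ = X.
Moles: n_S = 1 − X; n_V = X; n_R = X.
n_T = Σnᵢ = 1 + X.
Mole fractions y_i = n_i/n_T; K_p = p_V p_R / (p_S) with p_i = y_i·P.
Setting this equal to 67.5 kPa and taking the physical root (0 < X < 1) gives X = 0.355.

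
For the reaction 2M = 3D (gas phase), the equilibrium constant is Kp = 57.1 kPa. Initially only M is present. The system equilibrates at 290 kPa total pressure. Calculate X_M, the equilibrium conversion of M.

Let X = conversion of M (basis 1 mol M); extent of reaction ξ = 0.5X.
Mole table: n_M = 1 − X; n_D = 1.5X.
Summing: n_T = 1 + 0.5X.
y_i = n_i/n_T, p_i = y_i·P. Kp = p_D^3 / (p_M^2).
This yields a degree-3 equation in X; solving on (0,1), X = 0.316.

X = 0.316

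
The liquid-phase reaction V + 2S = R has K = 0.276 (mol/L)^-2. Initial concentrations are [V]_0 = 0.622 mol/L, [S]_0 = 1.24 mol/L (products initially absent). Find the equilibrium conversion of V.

X = 0.209

Let X = conversion of V; extent ξ = 0.622·X mol/L.
Concentrations: [V] = 0.622 − 0.622X; [S] = 1.24 − 1.24X; [R] = 0.622X.
K = [R] / ([V] [S]^2).
Solving K = 0.276 for X ∈ (0,1): X = 0.209.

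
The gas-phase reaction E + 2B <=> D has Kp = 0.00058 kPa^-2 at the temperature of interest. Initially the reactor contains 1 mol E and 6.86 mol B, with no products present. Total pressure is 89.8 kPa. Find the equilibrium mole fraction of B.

y_B = 0.842

Take 1 mol E as basis and let X be its fractional conversion, so ξ = X.
Moles: n_E = 1 − X; n_B = 6.86 − 2X; n_D = X.
Total moles n_T = 7.86 − 2X.
Mole fractions y_i = n_i/n_T; Kp = p_D / (p_E p_B^2) with p_i = y_i·P.
Equating to 0.00058 kPa^-2 and solving on 0 < X < 1: X = 0.768.
Then n_B = 5.32, n_T = 6.32, so y_B = 0.842.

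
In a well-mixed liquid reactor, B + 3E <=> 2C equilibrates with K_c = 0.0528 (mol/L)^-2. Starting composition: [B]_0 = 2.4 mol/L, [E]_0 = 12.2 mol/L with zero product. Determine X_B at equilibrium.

X = 0.723

Let X = conversion of B; extent ξ = 2.4·X mol/L.
Concentrations: [B] = 2.4 − 2.4X; [E] = 12.2 − 7.2X; [C] = 4.8X.
K_c = [C]^2 / ([B] [E]^3).
Solving K_c = 0.0528 for X ∈ (0,1): X = 0.723.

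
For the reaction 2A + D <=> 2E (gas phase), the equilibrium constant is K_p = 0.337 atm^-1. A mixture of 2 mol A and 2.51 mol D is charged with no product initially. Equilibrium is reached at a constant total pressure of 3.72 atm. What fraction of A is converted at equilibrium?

Take 2 mol A as basis and let X be its fractional conversion, so ξ = X.
Moles: n_A = 2 − 2X; n_D = 2.51 − X; n_E = 2X.
Total moles n_T = 4.51 − X.
y_i = n_i/n_T, p_i = y_i·P. K_p = p_E^2 / (p_A^2 p_D).
Setting this equal to 0.337 atm^-1 and taking the physical root (0 < X < 1) gives X = 0.444.

X = 0.444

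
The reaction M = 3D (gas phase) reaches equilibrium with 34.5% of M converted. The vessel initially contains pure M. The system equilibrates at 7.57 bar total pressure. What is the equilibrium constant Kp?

Kp = 34 bar^2

Basis: 1 mol M initially; let X = conversion of M. Extent ξ = X.
Species balance: n_M = 1 − X; n_D = 3X.
Summing: n_T = 1 + 2X.
At X = 0.345: n_M = 0.655, n_D = 1.03, n_T = 1.69.
p_i = (n_i/n_T)·P. Kp = p_D^3 / (p_M) = 34 bar^2.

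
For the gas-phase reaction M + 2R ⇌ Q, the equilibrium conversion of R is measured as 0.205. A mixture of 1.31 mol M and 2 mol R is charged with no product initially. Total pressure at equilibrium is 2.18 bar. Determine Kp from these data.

Kp = 0.13 bar^-2

Take 2 mol R as basis and let X be its fractional conversion, so ξ = X.
Mole table: n_M = 1.31 − X; n_R = 2 − 2X; n_Q = X.
Total moles n_T = 3.31 − 2X.
At X = 0.205: n_M = 1.1, n_R = 1.59, n_Q = 0.205, n_T = 2.9.
p_i = (n_i/n_T)·P. Kp = p_Q / (p_M p_R^2) = 0.13 bar^-2.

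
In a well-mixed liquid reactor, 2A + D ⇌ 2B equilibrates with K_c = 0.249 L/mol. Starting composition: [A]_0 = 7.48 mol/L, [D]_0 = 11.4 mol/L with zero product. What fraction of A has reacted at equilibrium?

Let X = conversion of A; extent ξ = 7.48X/2 mol/L.
Concentrations: [A] = 7.48 − 7.48X; [D] = 11.4 − 3.74X; [B] = 7.48X.
K_c = [B]^2 / ([A]^2 [D]).
Solving K_c = 0.249 for X ∈ (0,1): X = 0.602.

X = 0.602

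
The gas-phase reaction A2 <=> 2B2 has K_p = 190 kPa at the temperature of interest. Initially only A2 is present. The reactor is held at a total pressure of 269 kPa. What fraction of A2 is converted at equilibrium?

Let X = conversion of A2 (basis 1 mol A2); extent of reaction ξ = X.
Species balance: n_A2 = 1 − X; n_B2 = 2X.
n_T = Σnᵢ = 1 + X.
Mole fractions y_i = n_i/n_T; K_p = p_B2^2 / (p_A2) with p_i = y_i·P.
This yields a degree-2 equation in X; solving on (0,1), X = 0.387.

X = 0.387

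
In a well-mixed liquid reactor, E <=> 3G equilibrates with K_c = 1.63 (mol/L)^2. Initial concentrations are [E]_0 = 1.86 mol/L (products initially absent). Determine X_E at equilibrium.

Let X = conversion of E; extent ξ = 1.86·X mol/L.
Concentrations: [E] = 1.86 − 1.86X; [G] = 5.58X.
K_c = [G]^3 / ([E]).
Solving K_c = 1.63 for X ∈ (0,1): X = 0.237.

X = 0.237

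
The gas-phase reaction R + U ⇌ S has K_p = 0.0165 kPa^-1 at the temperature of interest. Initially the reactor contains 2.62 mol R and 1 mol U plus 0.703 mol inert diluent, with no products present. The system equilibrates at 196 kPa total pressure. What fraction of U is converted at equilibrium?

X = 0.635

Take 1 mol U as basis and let X be its fractional conversion, so ξ = X.
Mole table: n_R = 2.62 − X; n_U = 1 − X; n_S = X; n_I = 0.703 (inert).
Total moles n_T = 4.32 − X.
y_i = n_i/n_T, p_i = y_i·P. K_p = p_S / (p_R p_U).
Setting this equal to 0.0165 kPa^-1 and taking the physical root (0 < X < 1) gives X = 0.635.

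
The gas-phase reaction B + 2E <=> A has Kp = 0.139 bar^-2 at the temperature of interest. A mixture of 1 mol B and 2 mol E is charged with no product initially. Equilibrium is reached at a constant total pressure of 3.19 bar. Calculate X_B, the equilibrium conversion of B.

Let X = conversion of B (basis 1 mol B); extent of reaction ξ = X.
Species balance: n_B = 1 − X; n_E = 2 − 2X; n_A = X.
Summing: n_T = 3 − 2X.
With p_i = (n_i/n_T)P, Kp = p_A / (p_B p_E^2).
Setting this equal to 0.139 bar^-2 and taking the physical root (0 < X < 1) gives X = 0.320.

X = 0.320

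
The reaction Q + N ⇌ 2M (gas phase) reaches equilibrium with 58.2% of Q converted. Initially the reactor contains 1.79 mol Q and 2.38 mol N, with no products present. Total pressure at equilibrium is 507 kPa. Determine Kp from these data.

Kp = 4.34

Let X = conversion of Q (basis 1.79 mol Q); extent of reaction ξ = 1.79X.
Species balance: n_Q = 1.79 − 1.79X; n_N = 2.38 − 1.79X; n_M = 3.58X.
Since Δν = 0, n_T = 4.17 throughout.
At X = 0.582: n_Q = 0.748, n_N = 1.34, n_M = 2.08, n_T = 4.17.
p_i = (n_i/n_T)·P. Kp = p_M^2 / (p_Q p_N) = 4.34.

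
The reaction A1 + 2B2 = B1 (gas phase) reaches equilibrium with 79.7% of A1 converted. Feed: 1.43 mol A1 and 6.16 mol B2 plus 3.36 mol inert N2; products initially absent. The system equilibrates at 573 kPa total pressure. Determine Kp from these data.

Kp = 5.97e-05 kPa^-2

Basis: 1.43 mol A1 initially; let X = conversion of A1. Extent ξ = 1.43X.
Mole table: n_A1 = 1.43 − 1.43X; n_B2 = 6.16 − 2.86X; n_B1 = 1.43X; n_I = 3.36 (inert).
Total moles n_T = 10.9 − 2.86X.
At X = 0.797: n_A1 = 0.29, n_B2 = 3.88, n_B1 = 1.14, n_T = 8.67.
p_i = (n_i/n_T)·P. Kp = p_B1 / (p_A1 p_B2^2) = 5.97e-05 kPa^-2.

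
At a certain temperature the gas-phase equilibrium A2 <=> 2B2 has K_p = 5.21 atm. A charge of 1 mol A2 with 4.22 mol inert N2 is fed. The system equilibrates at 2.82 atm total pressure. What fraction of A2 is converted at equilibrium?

Let X = conversion of A2 (basis 1 mol A2); extent of reaction ξ = X.
Moles: n_A2 = 1 − X; n_B2 = 2X; n_I = 4.22 (inert).
Summing: n_T = 5.22 + X.
Mole fractions y_i = n_i/n_T; K_p = p_B2^2 / (p_A2) with p_i = y_i·P.
This yields a degree-2 equation in X; solving on (0,1), X = 0.780.

X = 0.780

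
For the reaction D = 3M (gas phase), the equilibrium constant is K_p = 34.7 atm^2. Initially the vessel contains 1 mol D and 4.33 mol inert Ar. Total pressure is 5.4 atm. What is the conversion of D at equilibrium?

Take 1 mol D as basis and let X be its fractional conversion, so ξ = X.
Moles: n_D = 1 − X; n_M = 3X; n_I = 4.33 (inert).
Total moles n_T = 5.33 + 2X.
With p_i = (n_i/n_T)P, K_p = p_M^3 / (p_D).
Equating to 34.7 atm^2 and solving on 0 < X < 1: X = 0.776.

X = 0.776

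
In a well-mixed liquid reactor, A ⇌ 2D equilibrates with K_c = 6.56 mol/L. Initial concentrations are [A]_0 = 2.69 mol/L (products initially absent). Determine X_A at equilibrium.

Let X = conversion of A; extent ξ = 2.69·X mol/L.
Concentrations: [A] = 2.69 − 2.69X; [D] = 5.38X.
K_c = [D]^2 / ([A]).
Equating to 6.56 mol/L: the physical root is X = 0.533.

X = 0.533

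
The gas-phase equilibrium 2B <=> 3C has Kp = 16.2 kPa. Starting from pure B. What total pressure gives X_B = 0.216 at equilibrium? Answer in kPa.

Basis: 1 mol B initially; let X = conversion of B. Extent ξ = 0.5X.
At extent ξ: n_B = 1 − X; n_C = 1.5X.
n_T = Σnᵢ = 1 + 0.5X.
Kp = p_C^3 / (p_B^2) with p_i = (n_i/n_T)·P.
At X = 0.216: the mole-fraction product g(X) = Π y_i^ν_i = 0.04994. Since Kp = g(X)·P^{1}, P = (Kp/g)^(1/1) = (16.2/0.04994)^(1/1) = 324 kPa.

P = 324 kPa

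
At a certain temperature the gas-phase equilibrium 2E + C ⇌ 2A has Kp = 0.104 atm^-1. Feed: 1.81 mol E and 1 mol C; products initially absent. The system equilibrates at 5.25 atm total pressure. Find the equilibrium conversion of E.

Let X = conversion of E (basis 1.81 mol E); extent of reaction ξ = 0.905X.
Mole table: n_E = 1.81 − 1.81X; n_C = 1 − 0.905X; n_A = 1.81X.
Summing: n_T = 2.81 − 0.905X.
y_i = n_i/n_T, p_i = y_i·P. Kp = p_A^2 / (p_E^2 p_C).
Substituting and setting equal to 0.104 atm^-1 gives a polynomial in X; the root in (0,1) is X = 0.285.

X = 0.285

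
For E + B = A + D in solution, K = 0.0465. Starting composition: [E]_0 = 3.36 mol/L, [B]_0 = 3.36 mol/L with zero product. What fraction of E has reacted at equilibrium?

X = 0.177

Let X = conversion of E; extent ξ = 3.36·X mol/L.
Concentrations: [E] = 3.36 − 3.36X; [B] = 3.36 − 3.36X; [A] = 3.36X; [D] = 3.36X.
K = [A] [D] / ([E] [B]).
Setting equal to 0.0465 and solving for X on (0,1) gives X = 0.177.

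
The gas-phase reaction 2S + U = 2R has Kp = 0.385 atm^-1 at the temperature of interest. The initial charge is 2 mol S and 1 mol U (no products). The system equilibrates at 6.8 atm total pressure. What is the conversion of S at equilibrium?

X = 0.432

Basis: 2 mol S initially; let X = conversion of S. Extent ξ = X.
Mole table: n_S = 2 − 2X; n_U = 1 − X; n_R = 2X.
Total moles n_T = 3 − X.
With p_i = (n_i/n_T)P, Kp = p_R^2 / (p_S^2 p_U).
Setting this equal to 0.385 atm^-1 and taking the physical root (0 < X < 1) gives X = 0.432.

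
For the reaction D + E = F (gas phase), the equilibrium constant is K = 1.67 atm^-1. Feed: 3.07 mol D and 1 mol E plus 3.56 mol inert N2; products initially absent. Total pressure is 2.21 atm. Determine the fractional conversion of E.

Basis: 1 mol E initially; let X = conversion of E. Extent ξ = X.
Moles: n_D = 3.07 − X; n_E = 1 − X; n_F = X; n_I = 3.56 (inert).
n_T = Σnᵢ = 7.63 − X.
y_i = n_i/n_T, p_i = y_i·P. K = p_F / (p_D p_E).
Equating to 1.67 atm^-1 and solving on 0 < X < 1: X = 0.567.

X = 0.567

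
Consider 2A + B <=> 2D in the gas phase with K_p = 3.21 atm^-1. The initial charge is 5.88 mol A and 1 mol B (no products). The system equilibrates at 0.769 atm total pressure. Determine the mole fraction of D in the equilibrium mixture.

y_D = 0.237

Let X = conversion of B (basis 1 mol B); extent of reaction ξ = X.
Species balance: n_A = 5.88 − 2X; n_B = 1 − X; n_D = 2X.
Total moles n_T = 6.88 − X.
Mole fractions y_i = n_i/n_T; K_p = p_D^2 / (p_A^2 p_B) with p_i = y_i·P.
This yields a degree-3 equation in X; solving on (0,1), X = 0.729.
Then n_D = 1.46, n_T = 6.15, so y_D = 0.237.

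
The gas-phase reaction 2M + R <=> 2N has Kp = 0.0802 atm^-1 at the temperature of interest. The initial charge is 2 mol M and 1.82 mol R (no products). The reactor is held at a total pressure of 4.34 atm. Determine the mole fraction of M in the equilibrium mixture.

y_M = 0.407

Let X = conversion of M (basis 2 mol M); extent of reaction ξ = X.
At extent ξ: n_M = 2 − 2X; n_R = 1.82 − X; n_N = 2X.
Total moles n_T = 3.82 − X.
Mole fractions y_i = n_i/n_T; Kp = p_N^2 / (p_M^2 p_R) with p_i = y_i·P.
Substituting and setting equal to 0.0802 atm^-1 gives a polynomial in X; the root in (0,1) is X = 0.280.
Then n_M = 1.44, n_T = 3.54, so y_M = 0.407.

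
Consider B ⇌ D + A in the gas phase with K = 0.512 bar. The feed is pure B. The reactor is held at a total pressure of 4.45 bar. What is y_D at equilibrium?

y_D = 0.243

Basis: 1 mol B initially; let X = conversion of B. Extent ξ = X.
Species balance: n_B = 1 − X; n_D = X; n_A = X.
Summing: n_T = 1 + X.
Mole fractions y_i = n_i/n_T; K = p_D p_A / (p_B) with p_i = y_i·P.
Substituting and setting equal to 0.512 bar gives a polynomial in X; the root in (0,1) is X = 0.321.
Then n_D = 0.321, n_T = 1.32, so y_D = 0.243.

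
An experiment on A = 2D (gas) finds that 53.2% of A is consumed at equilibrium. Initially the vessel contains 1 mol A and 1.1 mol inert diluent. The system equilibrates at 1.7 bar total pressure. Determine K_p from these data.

K_p = 1.56 bar

Basis: 1 mol A initially; let X = conversion of A. Extent ξ = X.
Mole table: n_A = 1 − X; n_D = 2X; n_I = 1.1 (inert).
Summing: n_T = 2.1 + X.
At X = 0.532: n_A = 0.468, n_D = 1.06, n_T = 2.63.
p_i = (n_i/n_T)·P. K_p = p_D^2 / (p_A) = 1.56 bar.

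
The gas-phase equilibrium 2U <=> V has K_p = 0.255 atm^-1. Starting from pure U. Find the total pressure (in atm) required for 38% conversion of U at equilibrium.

Take 1 mol U as basis and let X be its fractional conversion, so ξ = 0.5X.
Mole table: n_U = 1 − X; n_V = 0.5X.
n_T = Σnᵢ = 1 − 0.5X.
K_p = p_V / (p_U^2) with p_i = (n_i/n_T)·P.
At X = 0.38: the mole-fraction product g(X) = Π y_i^ν_i = 0.4004. Since K_p = g(X)·P^{-1}, P = (g/K_p)^(1/1) = (0.4004/0.255)^(1/1) = 1.57 atm.

P = 1.57 atm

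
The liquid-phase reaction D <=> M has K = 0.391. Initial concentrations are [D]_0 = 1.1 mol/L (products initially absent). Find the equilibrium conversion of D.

X = 0.281

Let X = conversion of D; extent ξ = 1.1·X mol/L.
Concentrations: [D] = 1.1 − 1.1X; [M] = 1.1X.
K = [M] / ([D]).
This equals 0.391 at X = 0.281 (the root in 0 < X < 1).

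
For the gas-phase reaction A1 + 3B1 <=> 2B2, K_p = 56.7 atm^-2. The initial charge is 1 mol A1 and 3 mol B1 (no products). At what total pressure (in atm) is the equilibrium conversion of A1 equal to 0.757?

Take 1 mol A1 as basis and let X be its fractional conversion, so ξ = X.
At extent ξ: n_A1 = 1 − X; n_B1 = 3 − 3X; n_B2 = 2X.
Total moles n_T = 4 − 2X.
K_p = p_B2^2 / (p_A1 p_B1^3) with p_i = (n_i/n_T)·P.
At X = 0.757: the mole-fraction product g(X) = Π y_i^ν_i = 150.5. Since K_p = g(X)·P^{-2}, P = (g/K_p)^(1/2) = (150.5/56.7)^(1/2) = 1.63 atm.

P = 1.63 atm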